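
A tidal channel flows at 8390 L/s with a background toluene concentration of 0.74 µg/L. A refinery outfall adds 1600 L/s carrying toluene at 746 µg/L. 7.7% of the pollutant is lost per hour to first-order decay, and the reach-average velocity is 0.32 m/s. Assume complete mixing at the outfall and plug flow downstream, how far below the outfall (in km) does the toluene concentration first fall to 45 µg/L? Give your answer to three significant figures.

Conservation of mass: C = (8390·0.7400 + 1600·746.0) / 9990 = 1200000/9990 = 120.1 µg/L.
7.7%/h lost → k = −ln(1 − 0.077) = 0.08013 h⁻¹.
Set 120.1·exp(−k·t) = 45 → t = ln(120.1/45)/k = 44110 s = 12.25 h.
Distance = v·t = 0.32·44110 = 14110 m = 14.11 km.

14.1 km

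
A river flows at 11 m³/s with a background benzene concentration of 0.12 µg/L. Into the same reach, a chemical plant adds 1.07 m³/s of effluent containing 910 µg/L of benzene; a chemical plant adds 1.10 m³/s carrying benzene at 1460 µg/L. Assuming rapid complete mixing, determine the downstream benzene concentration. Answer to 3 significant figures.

196 µg/L

Mixed concentration C = ΣQC/ΣQ = (11.00·0.1200 + 1.070·910.0 + 1.100·1460) / 13.17 = 2581/13.17 = 196.0 µg/L.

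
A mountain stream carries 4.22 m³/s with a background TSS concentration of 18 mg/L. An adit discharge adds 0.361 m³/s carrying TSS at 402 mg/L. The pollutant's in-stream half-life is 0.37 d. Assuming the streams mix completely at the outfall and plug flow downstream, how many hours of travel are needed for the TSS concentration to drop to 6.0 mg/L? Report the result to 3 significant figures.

Mass balance: C = (4.220·18.00 + 0.3610·402.0) / 4.581 = 221.1/4.581 = 48.26 mg/L.
Half-life 0.37 d → k = ln 2 / 0.37 = 1.873 d⁻¹.
48.26·exp(−k·t) = 6.0 → t = ln(48.26/6.0)/k = 96150 s = 26.71 h.

26.7 h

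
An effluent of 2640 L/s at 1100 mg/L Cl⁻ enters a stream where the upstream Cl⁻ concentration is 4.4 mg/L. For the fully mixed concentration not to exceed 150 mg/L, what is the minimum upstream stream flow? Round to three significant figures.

Set C_mix = 150: (Q·4.400 + 2640·1100) / (Q + 2640) = 150
→ Q = 2640·(1100 − 150)/(150 − 4.400) = 17230 L/s.

17200 L/s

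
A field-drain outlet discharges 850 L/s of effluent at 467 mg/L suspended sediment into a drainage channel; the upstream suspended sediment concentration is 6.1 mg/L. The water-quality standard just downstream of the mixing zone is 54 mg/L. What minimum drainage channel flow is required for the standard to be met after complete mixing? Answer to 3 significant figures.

7330 L/s

Set C_mix = 54: (Q·6.100 + 850.0·467.0) / (Q + 850.0) = 54
→ Q = 850.0·(467.0 − 54)/(54 − 6.100) = 7329 L/s.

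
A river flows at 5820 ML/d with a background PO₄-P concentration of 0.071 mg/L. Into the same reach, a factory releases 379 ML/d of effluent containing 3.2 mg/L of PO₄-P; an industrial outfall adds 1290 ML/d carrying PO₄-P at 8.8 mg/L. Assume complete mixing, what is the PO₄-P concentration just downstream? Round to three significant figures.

1.73 mg/L

Conservation of mass: C = (5820·0.07100 + 379.0·3.200 + 1290·8.800) / 7489 = 12980/7489 = 1.733 mg/L.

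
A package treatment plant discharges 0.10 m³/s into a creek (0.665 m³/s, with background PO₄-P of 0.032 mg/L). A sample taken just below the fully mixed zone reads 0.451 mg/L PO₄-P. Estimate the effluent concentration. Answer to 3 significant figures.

3.24 mg/L

Mass balance: 0.6650·0.03200 + 0.1000·Cₑ = 0.7650·0.4510
→ Cₑ = (0.7650·0.4510 − 0.6650·0.03200) / 0.1000 = 3.237 mg/L.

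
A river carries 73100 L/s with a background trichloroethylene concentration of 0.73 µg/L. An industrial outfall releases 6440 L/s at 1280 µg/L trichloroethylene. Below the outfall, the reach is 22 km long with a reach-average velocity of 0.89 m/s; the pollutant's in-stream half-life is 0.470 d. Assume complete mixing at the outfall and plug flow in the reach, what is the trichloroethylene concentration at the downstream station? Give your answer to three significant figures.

After mixing, C = (73100·0.7300 + 6440·1280) / 79540 = 8297000/79540 = 104.3 µg/L.
Travel time t = 22·1000 / 0.89 = 24720 s = 6.866 h.
Half-life 0.470 d → k = ln 2 / 0.470 = 1.475 d⁻¹.
Decay over the reach: 104.3·exp(−kt) = 104.3·0.6558 = 68.40 µg/L.

68.4 µg/L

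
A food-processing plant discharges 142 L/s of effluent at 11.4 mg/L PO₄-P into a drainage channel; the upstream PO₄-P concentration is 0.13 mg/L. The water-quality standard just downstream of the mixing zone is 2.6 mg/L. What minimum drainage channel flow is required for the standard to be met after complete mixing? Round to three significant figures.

506 L/s

Set C_mix = 2.6: (Q·0.1300 + 142.0·11.40) / (Q + 142.0) = 2.6
→ Q = 142.0·(11.40 − 2.6)/(2.6 − 0.1300) = 505.9 L/s.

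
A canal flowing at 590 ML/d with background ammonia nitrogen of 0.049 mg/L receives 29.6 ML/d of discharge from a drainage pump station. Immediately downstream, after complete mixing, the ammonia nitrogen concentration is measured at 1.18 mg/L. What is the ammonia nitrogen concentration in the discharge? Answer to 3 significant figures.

23.7 mg/L

Mass balance: 590.0·0.04900 + 29.60·Cₑ = 619.6·1.180
→ Cₑ = (619.6·1.180 − 590.0·0.04900) / 29.60 = 23.72 mg/L.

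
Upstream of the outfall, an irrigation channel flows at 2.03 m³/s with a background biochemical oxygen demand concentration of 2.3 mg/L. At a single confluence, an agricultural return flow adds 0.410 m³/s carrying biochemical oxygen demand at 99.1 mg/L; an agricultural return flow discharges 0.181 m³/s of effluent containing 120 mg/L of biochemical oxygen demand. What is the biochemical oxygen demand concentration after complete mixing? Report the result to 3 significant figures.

Mixed concentration C = ΣQC/ΣQ = (2.030·2.300 + 0.4100·99.10 + 0.1810·120.0) / 2.621 = 67.02/2.621 = 25.57 mg/L.

25.6 mg/L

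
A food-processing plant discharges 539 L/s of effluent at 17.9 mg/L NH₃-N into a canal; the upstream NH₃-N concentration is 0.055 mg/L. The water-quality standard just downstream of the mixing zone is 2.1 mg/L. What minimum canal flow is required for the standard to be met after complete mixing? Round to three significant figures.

Set C_mix = 2.1: (Q·0.05500 + 539.0·17.90) / (Q + 539.0) = 2.1
→ Q = 539.0·(17.90 − 2.1)/(2.1 − 0.05500) = 4164 L/s.

4160 L/s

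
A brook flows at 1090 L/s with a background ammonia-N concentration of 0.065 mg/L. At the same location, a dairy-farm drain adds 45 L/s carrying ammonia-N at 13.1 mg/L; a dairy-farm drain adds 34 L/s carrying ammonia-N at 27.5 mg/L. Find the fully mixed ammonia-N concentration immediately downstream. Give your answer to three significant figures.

Conservation of mass: C = (1090·0.06500 + 45.00·13.10 + 34.00·27.50) / 1169 = 1595/1169 = 1.365 mg/L.

1.36 mg/L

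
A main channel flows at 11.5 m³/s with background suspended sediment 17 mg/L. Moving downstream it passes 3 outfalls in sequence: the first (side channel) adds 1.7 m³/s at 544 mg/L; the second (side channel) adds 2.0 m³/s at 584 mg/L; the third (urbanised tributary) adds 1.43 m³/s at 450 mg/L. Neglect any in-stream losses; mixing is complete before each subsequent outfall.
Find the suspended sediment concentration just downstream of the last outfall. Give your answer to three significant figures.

176 mg/L

Below outfall 1: Q → 13.20 m³/s, C = (11.50·17.00 + 1.700·544.0)/13.20 = 84.87 mg/L.
Below outfall 2: Q → 15.20 m³/s, C = (13.20·84.87 + 2.000·584.0)/15.20 = 150.5 mg/L.
Below outfall 3: Q → 16.63 m³/s, C = (15.20·150.5 + 1.430·450.0)/16.63 = 176.3 mg/L.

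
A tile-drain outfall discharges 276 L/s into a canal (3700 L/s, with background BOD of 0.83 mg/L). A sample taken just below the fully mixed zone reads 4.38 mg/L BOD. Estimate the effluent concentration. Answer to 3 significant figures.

Mass balance: 3700·0.8300 + 276.0·Cₑ = 3976·4.380
→ Cₑ = (3976·4.380 − 3700·0.8300) / 276.0 = 51.97 mg/L.

52.0 mg/L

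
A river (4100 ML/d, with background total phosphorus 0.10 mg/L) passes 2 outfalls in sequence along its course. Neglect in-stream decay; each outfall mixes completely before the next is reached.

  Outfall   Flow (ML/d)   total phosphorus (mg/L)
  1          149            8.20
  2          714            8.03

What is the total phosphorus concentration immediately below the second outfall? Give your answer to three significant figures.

Outfall 1: combined Q = 4249 ML/d; C = (4100·0.1000 + 149.0·8.200)/4249 = 0.3840 mg/L.
Outfall 2: combined Q = 4963 ML/d; C = (4249·0.3840 + 714.0·8.030)/4963 = 1.484 mg/L.

1.48 mg/L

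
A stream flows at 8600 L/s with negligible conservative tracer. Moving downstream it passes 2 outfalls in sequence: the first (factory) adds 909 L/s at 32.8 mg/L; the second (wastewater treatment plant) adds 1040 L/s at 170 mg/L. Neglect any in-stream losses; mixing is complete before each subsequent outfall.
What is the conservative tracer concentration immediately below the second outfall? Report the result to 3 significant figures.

19.6 mg/L

Outfall 1: combined Q = 9509 L/s; C = (8600·0 + 909.0·32.80)/9509 = 3.135 mg/L.
Outfall 2: combined Q = 10550 L/s; C = (9509·3.135 + 1040·170.0)/10550 = 19.59 mg/L.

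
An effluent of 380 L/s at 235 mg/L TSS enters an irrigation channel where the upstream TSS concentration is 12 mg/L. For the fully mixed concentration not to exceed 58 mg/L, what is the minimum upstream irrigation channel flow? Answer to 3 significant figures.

1460 L/s

Set C_mix = 58: (Q·12.00 + 380.0·235.0) / (Q + 380.0) = 58
→ Q = 380.0·(235.0 − 58)/(58 − 12.00) = 1462 L/s.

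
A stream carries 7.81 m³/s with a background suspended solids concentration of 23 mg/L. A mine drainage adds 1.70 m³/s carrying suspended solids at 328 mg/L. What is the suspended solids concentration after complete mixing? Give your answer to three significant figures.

After mixing, C = (7.810·23.00 + 1.700·328.0) / 9.510 = 737.2/9.510 = 77.52 mg/L.

77.5 mg/L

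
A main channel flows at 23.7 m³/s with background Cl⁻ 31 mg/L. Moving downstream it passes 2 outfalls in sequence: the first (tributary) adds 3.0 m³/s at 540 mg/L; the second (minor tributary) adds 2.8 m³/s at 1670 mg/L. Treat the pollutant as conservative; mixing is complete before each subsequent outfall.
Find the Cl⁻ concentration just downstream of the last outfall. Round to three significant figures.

After outfall 1: Q = 23.70 + 3.000 = 26.70 m³/s; C = (23.70·31.00 + 3.000·540.0)/26.70 = 88.19 mg/L.
After outfall 2: Q = 26.70 + 2.800 = 29.50 m³/s; C = (26.70·88.19 + 2.800·1670)/29.50 = 238.3 mg/L.

238 mg/L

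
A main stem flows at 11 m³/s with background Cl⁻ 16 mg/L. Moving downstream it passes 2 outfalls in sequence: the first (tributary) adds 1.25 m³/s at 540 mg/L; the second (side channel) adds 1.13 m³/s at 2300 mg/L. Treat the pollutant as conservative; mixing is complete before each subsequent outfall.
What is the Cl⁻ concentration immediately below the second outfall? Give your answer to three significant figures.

258 mg/L

Outfall 1: combined Q = 12.25 m³/s; C = (11.00·16.00 + 1.250·540.0)/12.25 = 69.47 mg/L.
Outfall 2: combined Q = 13.38 m³/s; C = (12.25·69.47 + 1.130·2300)/13.38 = 257.8 mg/L.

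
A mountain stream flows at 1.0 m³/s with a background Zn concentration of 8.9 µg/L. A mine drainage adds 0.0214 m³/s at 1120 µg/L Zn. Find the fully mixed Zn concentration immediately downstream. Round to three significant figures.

Mass balance: C = (1.000·8.900 + 0.02140·1120) / 1.021 = 32.87/1.021 = 32.18 µg/L.

32.2 µg/L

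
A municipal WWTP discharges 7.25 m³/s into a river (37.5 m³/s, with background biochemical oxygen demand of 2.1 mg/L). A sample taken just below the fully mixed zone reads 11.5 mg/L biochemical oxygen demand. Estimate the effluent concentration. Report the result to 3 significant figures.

Mass balance: 37.50·2.100 + 7.250·Cₑ = 44.75·11.50
→ Cₑ = (44.75·11.50 − 37.50·2.100) / 7.250 = 60.12 mg/L.

60.1 mg/L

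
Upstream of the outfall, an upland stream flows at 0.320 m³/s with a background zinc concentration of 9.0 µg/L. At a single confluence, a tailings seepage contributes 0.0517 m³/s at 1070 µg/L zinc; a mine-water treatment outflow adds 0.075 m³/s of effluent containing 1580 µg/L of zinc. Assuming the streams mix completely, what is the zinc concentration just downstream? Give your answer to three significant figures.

396 µg/L

Conservation of mass: C = (0.3200·9.000 + 0.05170·1070 + 0.07500·1580) / 0.4467 = 176.7/0.4467 = 395.6 µg/L.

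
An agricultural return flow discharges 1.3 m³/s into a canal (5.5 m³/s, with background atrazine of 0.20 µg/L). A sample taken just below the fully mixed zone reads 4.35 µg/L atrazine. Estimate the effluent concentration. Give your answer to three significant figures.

Mass balance: 5.500·0.2000 + 1.300·Cₑ = 6.800·4.350
→ Cₑ = (6.800·4.350 − 5.500·0.2000) / 1.300 = 21.91 µg/L.

21.9 µg/L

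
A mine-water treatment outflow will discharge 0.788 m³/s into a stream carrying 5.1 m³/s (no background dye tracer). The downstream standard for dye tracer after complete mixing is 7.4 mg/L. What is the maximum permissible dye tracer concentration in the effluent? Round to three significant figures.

55.3 mg/L

At the limit, (Qr·Cr + Qe·Cₑ)/(Qr + Qe) = 7.4:
Cₑ = (5.888·7.4 − 5.100·0) / 0.7880 = 55.29 mg/L.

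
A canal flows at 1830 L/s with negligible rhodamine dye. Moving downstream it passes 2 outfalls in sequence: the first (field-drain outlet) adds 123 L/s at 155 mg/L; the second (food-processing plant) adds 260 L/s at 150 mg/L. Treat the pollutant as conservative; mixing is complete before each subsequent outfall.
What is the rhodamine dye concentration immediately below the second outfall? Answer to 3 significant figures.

Below outfall 1: Q → 1953 L/s, C = (1830·0 + 123.0·155.0)/1953 = 9.762 mg/L.
Below outfall 2: Q → 2213 L/s, C = (1953·9.762 + 260.0·150.0)/2213 = 26.24 mg/L.

26.2 mg/L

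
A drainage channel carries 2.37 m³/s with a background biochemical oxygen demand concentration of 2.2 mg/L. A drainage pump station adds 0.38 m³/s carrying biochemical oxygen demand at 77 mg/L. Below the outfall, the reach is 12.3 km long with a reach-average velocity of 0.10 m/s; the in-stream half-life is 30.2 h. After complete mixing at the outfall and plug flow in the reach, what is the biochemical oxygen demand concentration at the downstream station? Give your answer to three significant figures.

Flow-weighted average: C = (2.370·2.200 + 0.3800·77.00) / 2.750 = 34.47/2.750 = 12.54 mg/L.
Travel time t = 12.3·1000 / 0.10 = 123000 s = 34.17 h.
Half-life 30.2 h → k = ln 2 / 30.2 = 0.02295 h⁻¹ = 0.5508 d⁻¹.
Applying C = C₀e^(−kt): 12.54 × 0.4565 = 5.723 mg/L.

5.72 mg/L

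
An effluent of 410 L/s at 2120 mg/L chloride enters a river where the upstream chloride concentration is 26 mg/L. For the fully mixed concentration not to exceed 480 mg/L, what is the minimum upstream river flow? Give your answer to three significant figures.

Set C_mix = 480: (Q·26.00 + 410.0·2120) / (Q + 410.0) = 480
→ Q = 410.0·(2120 − 480)/(480 − 26.00) = 1481 L/s.

1480 L/s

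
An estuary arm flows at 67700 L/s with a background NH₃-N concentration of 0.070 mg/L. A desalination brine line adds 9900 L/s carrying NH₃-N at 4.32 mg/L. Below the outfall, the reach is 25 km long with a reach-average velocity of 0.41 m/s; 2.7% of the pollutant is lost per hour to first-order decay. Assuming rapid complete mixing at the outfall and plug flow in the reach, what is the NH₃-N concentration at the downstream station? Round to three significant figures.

0.385 mg/L

Mixed concentration C = ΣQC/ΣQ = (67700·0.07000 + 9900·4.320) / 77600 = 47510/77600 = 0.6122 mg/L.
Travel time t = 25·1000 / 0.41 = 60980 s = 16.94 h.
2.7%/h lost → k = −ln(1 − 0.027) = 0.02737 h⁻¹.
Applying C = C₀e^(−kt): 0.6122 × 0.6290 = 0.3851 mg/L.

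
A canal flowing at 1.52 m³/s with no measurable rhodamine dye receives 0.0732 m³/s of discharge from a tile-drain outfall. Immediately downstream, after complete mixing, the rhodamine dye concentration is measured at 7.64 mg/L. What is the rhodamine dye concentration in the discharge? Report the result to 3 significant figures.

166 mg/L

Mass balance: 1.520·0 + 0.07320·Cₑ = 1.593·7.640
→ Cₑ = (1.593·7.640 − 1.520·0) / 0.07320 = 166.3 mg/L.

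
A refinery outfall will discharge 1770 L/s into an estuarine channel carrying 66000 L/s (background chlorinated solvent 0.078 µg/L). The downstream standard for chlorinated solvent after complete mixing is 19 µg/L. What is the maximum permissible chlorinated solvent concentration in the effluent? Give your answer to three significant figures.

At the limit, (Qr·Cr + Qe·Cₑ)/(Qr + Qe) = 19:
Cₑ = (67770·19 − 66000·0.07800) / 1770 = 724.6 µg/L.

725 µg/L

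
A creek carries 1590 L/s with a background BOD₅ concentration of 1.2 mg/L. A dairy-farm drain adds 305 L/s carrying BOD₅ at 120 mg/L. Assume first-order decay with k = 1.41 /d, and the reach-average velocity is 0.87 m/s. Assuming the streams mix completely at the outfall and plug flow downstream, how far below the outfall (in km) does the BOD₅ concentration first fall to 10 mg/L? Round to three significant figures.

Mixed concentration C = ΣQC/ΣQ = (1590·1.200 + 305.0·120.0) / 1895 = 38510/1895 = 20.32 mg/L.
Set 20.32·exp(−k·t) = 10 → t = ln(20.32/10)/k = 43450 s = 12.07 h.
Distance = v·t = 0.87·43450 = 37800 m = 37.80 km.

37.8 km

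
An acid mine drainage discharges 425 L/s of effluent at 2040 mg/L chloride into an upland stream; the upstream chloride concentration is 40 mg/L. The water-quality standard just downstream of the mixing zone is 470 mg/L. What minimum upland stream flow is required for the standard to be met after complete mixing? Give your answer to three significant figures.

Set C_mix = 470: (Q·40.00 + 425.0·2040) / (Q + 425.0) = 470
→ Q = 425.0·(2040 − 470)/(470 − 40.00) = 1552 L/s.

1550 L/s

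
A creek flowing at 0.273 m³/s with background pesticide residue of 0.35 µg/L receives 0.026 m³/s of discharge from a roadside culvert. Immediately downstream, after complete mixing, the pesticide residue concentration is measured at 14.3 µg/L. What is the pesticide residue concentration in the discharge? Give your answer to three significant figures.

161 µg/L

Mass balance: 0.2730·0.3500 + 0.02600·Cₑ = 0.2990·14.30
→ Cₑ = (0.2990·14.30 − 0.2730·0.3500) / 0.02600 = 160.8 µg/L.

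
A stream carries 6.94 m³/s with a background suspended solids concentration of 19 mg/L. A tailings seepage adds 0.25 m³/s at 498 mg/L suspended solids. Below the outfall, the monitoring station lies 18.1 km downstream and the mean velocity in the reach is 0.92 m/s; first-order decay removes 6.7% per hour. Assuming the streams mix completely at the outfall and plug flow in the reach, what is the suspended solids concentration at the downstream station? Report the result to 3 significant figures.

24.4 mg/L

Conservation of mass: C = (6.940·19.00 + 0.2500·498.0) / 7.190 = 256.4/7.190 = 35.66 mg/L.
Travel time t = 18.1·1000 / 0.92 = 19670 s = 5.465 h.
6.7%/h lost → k = −ln(1 − 0.067) = 0.06935 h⁻¹.
First-order decay: C = 35.66·exp(−k·t) = 35.66·0.6845 = 24.41 mg/L.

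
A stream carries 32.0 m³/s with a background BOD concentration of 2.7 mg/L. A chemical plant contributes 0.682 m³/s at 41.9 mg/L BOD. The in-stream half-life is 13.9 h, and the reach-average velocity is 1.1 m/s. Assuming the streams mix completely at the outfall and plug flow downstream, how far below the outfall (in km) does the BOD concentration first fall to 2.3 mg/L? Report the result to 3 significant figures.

33.7 km

Mass balance: C = (32.00·2.700 + 0.6820·41.90) / 32.68 = 115.0/32.68 = 3.518 mg/L.
Half-life 13.9 h → k = ln 2 / 13.9 = 0.04987 h⁻¹ = 1.197 d⁻¹.
Set 3.518·exp(−k·t) = 2.3 → t = ln(3.518/2.3)/k = 30680 s = 8.522 h.
Distance = v·t = 1.1·30680 = 33750 m = 33.75 km.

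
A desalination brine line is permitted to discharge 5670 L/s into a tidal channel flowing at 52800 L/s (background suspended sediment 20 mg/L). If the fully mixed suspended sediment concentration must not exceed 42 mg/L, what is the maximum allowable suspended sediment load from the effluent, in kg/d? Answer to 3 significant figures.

121000 kg/d

Mass balance at the limit: 52800·20.00 + 5670·Cₑ = 58470·42 → Cₑ = 246.9 mg/L.
5670 L/s = 5.670 m³/s. Load = 5.670 m³/s × 246.9 g/m³ × 86 400 s/d = 120900 kg/d.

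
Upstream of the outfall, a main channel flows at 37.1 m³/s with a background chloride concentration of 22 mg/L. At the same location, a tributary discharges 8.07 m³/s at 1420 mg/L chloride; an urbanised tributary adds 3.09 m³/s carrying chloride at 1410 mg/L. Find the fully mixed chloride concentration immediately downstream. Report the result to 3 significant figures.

Mass balance: C = (37.10·22.00 + 8.070·1420 + 3.090·1410) / 48.26 = 16630/48.26 = 344.6 mg/L.

345 mg/L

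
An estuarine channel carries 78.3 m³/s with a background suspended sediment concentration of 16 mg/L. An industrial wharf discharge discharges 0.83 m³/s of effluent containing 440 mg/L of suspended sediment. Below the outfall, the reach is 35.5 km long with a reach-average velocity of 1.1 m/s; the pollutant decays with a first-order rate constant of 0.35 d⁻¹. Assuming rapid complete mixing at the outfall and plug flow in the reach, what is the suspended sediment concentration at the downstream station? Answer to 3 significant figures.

17.9 mg/L

Mass balance: C = (78.30·16.00 + 0.8300·440.0) / 79.13 = 1618/79.13 = 20.45 mg/L.
Travel time t = 35.5·1000 / 1.1 = 32270 s = 8.965 h.
Applying C = C₀e^(−kt): 20.45 × 0.8775 = 17.94 mg/L.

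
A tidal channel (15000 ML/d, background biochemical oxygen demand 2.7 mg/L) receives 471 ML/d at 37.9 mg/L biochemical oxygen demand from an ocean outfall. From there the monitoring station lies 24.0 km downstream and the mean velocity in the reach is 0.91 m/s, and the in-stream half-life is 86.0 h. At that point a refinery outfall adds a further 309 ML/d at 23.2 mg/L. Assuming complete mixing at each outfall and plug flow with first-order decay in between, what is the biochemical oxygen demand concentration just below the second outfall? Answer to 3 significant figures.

3.94 mg/L

Flow-weighted average: C = (15000·2.700 + 471.0·37.90) / 15470 = 58350/15470 = 3.772 mg/L; combined flow 15470 ML/d.
Travel time t = 24.0·1000 / 0.91 = 26370 s = 7.326 h.
Half-life 86.0 h → k = ln 2 / 86.0 = 0.008060 h⁻¹ = 0.1934 d⁻¹.
Decay over the reach: 3.772·exp(−kt) = 3.772·0.9427 = 3.555 mg/L.
At the second outfall, C = (15470·3.555 + 309.0·23.20) / (15470 + 309.0) = 3.940 mg/L.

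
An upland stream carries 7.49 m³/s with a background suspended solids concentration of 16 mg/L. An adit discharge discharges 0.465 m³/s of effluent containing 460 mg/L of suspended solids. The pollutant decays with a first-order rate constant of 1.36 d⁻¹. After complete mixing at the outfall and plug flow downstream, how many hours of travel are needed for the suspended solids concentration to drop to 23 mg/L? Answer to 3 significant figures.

10.6 h

Mass balance: C = (7.490·16.00 + 0.4650·460.0) / 7.955 = 333.7/7.955 = 41.95 mg/L.
41.95·exp(−k·t) = 23 → t = ln(41.95/23)/k = 38190 s = 10.61 h.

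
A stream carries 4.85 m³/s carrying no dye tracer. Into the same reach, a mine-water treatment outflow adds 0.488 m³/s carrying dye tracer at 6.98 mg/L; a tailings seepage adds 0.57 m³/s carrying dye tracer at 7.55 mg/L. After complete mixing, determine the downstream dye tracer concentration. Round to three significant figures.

1.30 mg/L

Conservation of mass: C = (4.850·0 + 0.4880·6.980 + 0.5700·7.550) / 5.908 = 7.710/5.908 = 1.305 mg/L.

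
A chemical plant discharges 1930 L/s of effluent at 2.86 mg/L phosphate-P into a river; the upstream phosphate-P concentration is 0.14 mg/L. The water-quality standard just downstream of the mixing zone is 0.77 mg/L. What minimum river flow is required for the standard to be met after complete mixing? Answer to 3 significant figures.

Set C_mix = 0.77: (Q·0.1400 + 1930·2.860) / (Q + 1930) = 0.77
→ Q = 1930·(2.860 − 0.77)/(0.77 − 0.1400) = 6403 L/s.

6400 L/s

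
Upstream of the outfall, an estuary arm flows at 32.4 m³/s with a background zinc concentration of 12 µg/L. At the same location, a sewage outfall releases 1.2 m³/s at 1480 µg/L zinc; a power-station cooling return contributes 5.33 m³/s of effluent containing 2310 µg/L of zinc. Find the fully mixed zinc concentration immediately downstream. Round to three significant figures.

Conservation of mass: C = (32.40·12.00 + 1.200·1480 + 5.330·2310) / 38.93 = 14480/38.93 = 371.9 µg/L.

372 µg/L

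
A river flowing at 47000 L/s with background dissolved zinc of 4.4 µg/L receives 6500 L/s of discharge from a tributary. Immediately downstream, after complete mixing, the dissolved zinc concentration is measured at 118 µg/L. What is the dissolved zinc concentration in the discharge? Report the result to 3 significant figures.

Mass balance: 47000·4.400 + 6500·Cₑ = 53500·118.0
→ Cₑ = (53500·118.0 − 47000·4.400) / 6500 = 939.4 µg/L.

939 µg/L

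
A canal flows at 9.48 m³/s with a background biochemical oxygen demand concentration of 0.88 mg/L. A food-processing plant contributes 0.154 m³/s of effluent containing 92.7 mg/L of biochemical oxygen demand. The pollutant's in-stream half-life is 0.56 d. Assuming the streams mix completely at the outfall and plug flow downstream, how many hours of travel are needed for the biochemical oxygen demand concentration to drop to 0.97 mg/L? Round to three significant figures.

After mixing, C = (9.480·0.8800 + 0.1540·92.70) / 9.634 = 22.62/9.634 = 2.348 mg/L.
Half-life 0.56 d → k = ln 2 / 0.56 = 1.238 d⁻¹.
2.348·exp(−k·t) = 0.97 → t = ln(2.348/0.97)/k = 61700 s = 17.14 h.

17.1 h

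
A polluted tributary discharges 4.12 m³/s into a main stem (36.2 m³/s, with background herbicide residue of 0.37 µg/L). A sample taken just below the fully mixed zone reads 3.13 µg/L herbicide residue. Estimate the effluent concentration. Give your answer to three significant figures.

27.4 µg/L

Mass balance: 36.20·0.3700 + 4.120·Cₑ = 40.32·3.130
→ Cₑ = (40.32·3.130 − 36.20·0.3700) / 4.120 = 27.38 µg/L.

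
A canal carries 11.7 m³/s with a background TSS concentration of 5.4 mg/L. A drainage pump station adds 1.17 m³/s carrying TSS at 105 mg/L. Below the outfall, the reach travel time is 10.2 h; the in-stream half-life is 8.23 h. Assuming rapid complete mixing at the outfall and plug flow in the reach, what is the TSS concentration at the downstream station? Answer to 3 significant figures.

After mixing, C = (11.70·5.400 + 1.170·105.0) / 12.87 = 186.0/12.87 = 14.45 mg/L.
Half-life 8.23 h → k = ln 2 / 8.23 = 0.08422 h⁻¹ = 2.021 d⁻¹.
Decay over the reach: 14.45·exp(−kt) = 14.45·0.4236 = 6.122 mg/L.

6.12 mg/L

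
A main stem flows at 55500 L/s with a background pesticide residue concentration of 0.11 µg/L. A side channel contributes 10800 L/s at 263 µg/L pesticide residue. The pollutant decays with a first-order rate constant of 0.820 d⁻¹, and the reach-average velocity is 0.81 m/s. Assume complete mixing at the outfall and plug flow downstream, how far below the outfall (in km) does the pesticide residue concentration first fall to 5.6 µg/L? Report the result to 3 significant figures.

Conservation of mass: C = (55500·0.1100 + 10800·263.0) / 66300 = 2847000/66300 = 42.93 µg/L.
Set 42.93·exp(−k·t) = 5.6 → t = ln(42.93/5.6)/k = 214600 s = 59.62 h.
Distance = v·t = 0.81·214600 = 173800 m = 173.8 km.

174 km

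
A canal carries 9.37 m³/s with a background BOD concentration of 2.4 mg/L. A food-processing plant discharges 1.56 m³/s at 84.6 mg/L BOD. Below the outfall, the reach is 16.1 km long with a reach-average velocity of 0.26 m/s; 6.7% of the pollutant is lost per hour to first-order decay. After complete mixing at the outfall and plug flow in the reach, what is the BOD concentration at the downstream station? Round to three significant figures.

Mass balance: C = (9.370·2.400 + 1.560·84.60) / 10.93 = 154.5/10.93 = 14.13 mg/L.
Travel time t = 16.1·1000 / 0.26 = 61920 s = 17.20 h.
6.7%/h lost → k = −ln(1 − 0.067) = 0.06935 h⁻¹.
First-order decay: C = 14.13·exp(−k·t) = 14.13·0.3033 = 4.287 mg/L.

4.29 mg/L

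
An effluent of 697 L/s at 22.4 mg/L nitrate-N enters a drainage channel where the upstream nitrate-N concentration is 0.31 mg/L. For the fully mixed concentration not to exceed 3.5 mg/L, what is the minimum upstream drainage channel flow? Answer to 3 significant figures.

Set C_mix = 3.5: (Q·0.3100 + 697.0·22.40) / (Q + 697.0) = 3.5
→ Q = 697.0·(22.40 − 3.5)/(3.5 − 0.3100) = 4130 L/s.

4130 L/s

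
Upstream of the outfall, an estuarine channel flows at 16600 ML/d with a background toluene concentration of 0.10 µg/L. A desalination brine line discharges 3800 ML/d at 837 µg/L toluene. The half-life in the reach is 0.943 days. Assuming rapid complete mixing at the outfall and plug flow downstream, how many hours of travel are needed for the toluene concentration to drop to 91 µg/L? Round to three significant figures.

Mixed concentration C = ΣQC/ΣQ = (16600·0.1000 + 3800·837.0) / 20400 = 3182000/20400 = 156.0 µg/L.
Half-life 0.943 d → k = ln 2 / 0.943 = 0.7350 d⁻¹.
156.0·exp(−k·t) = 91 → t = ln(156.0/91)/k = 63350 s = 17.60 h.

17.6 h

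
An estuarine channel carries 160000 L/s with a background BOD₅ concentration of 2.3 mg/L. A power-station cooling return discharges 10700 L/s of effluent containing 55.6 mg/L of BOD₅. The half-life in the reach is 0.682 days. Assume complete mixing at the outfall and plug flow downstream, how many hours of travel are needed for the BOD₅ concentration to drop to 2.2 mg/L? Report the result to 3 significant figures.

Mixed concentration C = ΣQC/ΣQ = (160000·2.300 + 10700·55.60) / 170700 = 962900/170700 = 5.641 mg/L.
Half-life 0.682 d → k = ln 2 / 0.682 = 1.016 d⁻¹.
5.641·exp(−k·t) = 2.2 → t = ln(5.641/2.2)/k = 80050 s = 22.24 h.

22.2 h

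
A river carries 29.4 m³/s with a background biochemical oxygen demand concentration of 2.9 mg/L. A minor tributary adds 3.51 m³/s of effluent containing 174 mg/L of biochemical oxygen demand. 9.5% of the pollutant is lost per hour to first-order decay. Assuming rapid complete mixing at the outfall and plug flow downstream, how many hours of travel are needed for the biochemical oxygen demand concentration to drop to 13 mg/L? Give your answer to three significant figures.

Conservation of mass: C = (29.40·2.900 + 3.510·174.0) / 32.91 = 696.0/32.91 = 21.15 mg/L.
9.5%/h lost → k = −ln(1 − 0.095) = 0.09982 h⁻¹.
21.15·exp(−k·t) = 13 → t = ln(21.15/13)/k = 17550 s = 4.875 h.

4.87 h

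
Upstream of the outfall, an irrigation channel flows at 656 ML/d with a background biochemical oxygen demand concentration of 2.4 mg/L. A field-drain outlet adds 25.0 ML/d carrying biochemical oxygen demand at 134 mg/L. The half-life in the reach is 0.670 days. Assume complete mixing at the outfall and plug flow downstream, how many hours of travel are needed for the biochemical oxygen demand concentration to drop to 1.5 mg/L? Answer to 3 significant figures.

36.5 h

Mixed concentration C = ΣQC/ΣQ = (656.0·2.400 + 25.00·134.0) / 681.0 = 4924/681.0 = 7.231 mg/L.
Half-life 0.670 d → k = ln 2 / 0.670 = 1.035 d⁻¹.
7.231·exp(−k·t) = 1.5 → t = ln(7.231/1.5)/k = 131400 s = 36.49 h.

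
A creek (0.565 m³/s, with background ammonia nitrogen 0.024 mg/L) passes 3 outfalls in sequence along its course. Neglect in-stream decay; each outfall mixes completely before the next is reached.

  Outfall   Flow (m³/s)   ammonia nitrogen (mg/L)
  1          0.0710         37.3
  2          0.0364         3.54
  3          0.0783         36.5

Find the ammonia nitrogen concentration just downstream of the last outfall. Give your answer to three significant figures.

7.52 mg/L

Below outfall 1: Q → 0.6360 m³/s, C = (0.5650·0.02400 + 0.07100·37.30)/0.6360 = 4.185 mg/L.
Below outfall 2: Q → 0.6724 m³/s, C = (0.6360·4.185 + 0.03640·3.540)/0.6724 = 4.150 mg/L.
Below outfall 3: Q → 0.7507 m³/s, C = (0.6724·4.150 + 0.07830·36.50)/0.7507 = 7.525 mg/L.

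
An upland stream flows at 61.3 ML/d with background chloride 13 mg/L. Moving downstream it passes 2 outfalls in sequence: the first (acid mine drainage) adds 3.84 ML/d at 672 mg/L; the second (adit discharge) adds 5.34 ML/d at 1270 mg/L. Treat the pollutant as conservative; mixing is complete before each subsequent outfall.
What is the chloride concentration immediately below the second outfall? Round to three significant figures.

144 mg/L

Outfall 1: combined Q = 65.14 ML/d; C = (61.30·13.00 + 3.840·672.0)/65.14 = 51.85 mg/L.
Outfall 2: combined Q = 70.48 ML/d; C = (65.14·51.85 + 5.340·1270)/70.48 = 144.1 mg/L.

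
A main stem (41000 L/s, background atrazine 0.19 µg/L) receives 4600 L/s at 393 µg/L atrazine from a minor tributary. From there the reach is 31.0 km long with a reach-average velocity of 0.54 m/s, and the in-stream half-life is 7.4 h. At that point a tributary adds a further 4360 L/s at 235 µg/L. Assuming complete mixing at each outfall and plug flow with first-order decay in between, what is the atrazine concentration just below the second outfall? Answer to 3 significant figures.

28.7 µg/L

Mixed concentration C = ΣQC/ΣQ = (41000·0.1900 + 4600·393.0) / 45600 = 1816000/45600 = 39.82 µg/L; combined flow 45600 L/s.
Travel time t = 31.0·1000 / 0.54 = 57410 s = 15.95 h.
Half-life 7.4 h → k = ln 2 / 7.4 = 0.09367 h⁻¹ = 2.248 d⁻¹.
After decay, C = 39.82 × e^(−kt) = 39.82 × 0.2245 = 8.940 µg/L.
At the second outfall, C = (45600·8.940 + 4360·235.0) / (45600 + 4360) = 28.67 µg/L.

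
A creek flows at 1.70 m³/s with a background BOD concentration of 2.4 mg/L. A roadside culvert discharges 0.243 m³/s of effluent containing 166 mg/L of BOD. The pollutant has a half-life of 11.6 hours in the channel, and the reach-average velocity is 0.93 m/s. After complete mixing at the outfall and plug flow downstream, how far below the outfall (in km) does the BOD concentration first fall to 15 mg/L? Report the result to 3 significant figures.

23.6 km

Flow-weighted average: C = (1.700·2.400 + 0.2430·166.0) / 1.943 = 44.42/1.943 = 22.86 mg/L.
Half-life 11.6 h → k = ln 2 / 11.6 = 0.05975 h⁻¹ = 1.434 d⁻¹.
Set 22.86·exp(−k·t) = 15 → t = ln(22.86/15)/k = 25390 s = 7.052 h.
Distance = v·t = 0.93·25390 = 23610 m = 23.61 km.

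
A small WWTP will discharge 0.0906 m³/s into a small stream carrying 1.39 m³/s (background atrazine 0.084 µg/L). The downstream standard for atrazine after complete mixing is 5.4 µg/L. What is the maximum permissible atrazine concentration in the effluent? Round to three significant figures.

87.0 µg/L

At the limit, (Qr·Cr + Qe·Cₑ)/(Qr + Qe) = 5.4:
Cₑ = (1.481·5.4 − 1.390·0.08400) / 0.09060 = 86.96 µg/L.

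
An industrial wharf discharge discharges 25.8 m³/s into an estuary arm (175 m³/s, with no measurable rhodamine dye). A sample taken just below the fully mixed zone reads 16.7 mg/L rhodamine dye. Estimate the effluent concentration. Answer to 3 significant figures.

130 mg/L

Mass balance: 175.0·0 + 25.80·Cₑ = 200.8·16.70
→ Cₑ = (200.8·16.70 − 175.0·0) / 25.80 = 130.0 mg/L.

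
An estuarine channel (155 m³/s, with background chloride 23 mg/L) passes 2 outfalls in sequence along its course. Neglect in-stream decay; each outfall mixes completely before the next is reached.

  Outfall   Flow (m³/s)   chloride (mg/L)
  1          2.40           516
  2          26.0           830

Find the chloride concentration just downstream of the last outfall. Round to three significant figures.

Below outfall 1: Q → 157.4 m³/s, C = (155.0·23.00 + 2.400·516.0)/157.4 = 30.52 mg/L.
Below outfall 2: Q → 183.4 m³/s, C = (157.4·30.52 + 26.00·830.0)/183.4 = 143.9 mg/L.

144 mg/L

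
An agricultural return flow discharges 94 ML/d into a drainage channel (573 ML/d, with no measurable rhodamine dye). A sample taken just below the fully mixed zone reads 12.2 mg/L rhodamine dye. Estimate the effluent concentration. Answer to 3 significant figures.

86.6 mg/L

Mass balance: 573.0·0 + 94.00·Cₑ = 667.0·12.20
→ Cₑ = (667.0·12.20 − 573.0·0) / 94.00 = 86.57 mg/L.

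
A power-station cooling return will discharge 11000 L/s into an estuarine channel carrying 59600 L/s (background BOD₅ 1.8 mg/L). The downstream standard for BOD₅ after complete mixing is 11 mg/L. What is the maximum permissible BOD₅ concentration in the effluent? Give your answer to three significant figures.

At the limit, (Qr·Cr + Qe·Cₑ)/(Qr + Qe) = 11:
Cₑ = (70600·11 − 59600·1.800) / 11000 = 60.85 mg/L.

60.8 mg/L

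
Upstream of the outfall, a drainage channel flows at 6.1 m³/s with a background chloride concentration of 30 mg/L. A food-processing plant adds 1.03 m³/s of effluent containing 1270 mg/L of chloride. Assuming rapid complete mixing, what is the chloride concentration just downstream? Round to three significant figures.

209 mg/L

After mixing, C = (6.100·30.00 + 1.030·1270) / 7.130 = 1491/7.130 = 209.1 mg/L.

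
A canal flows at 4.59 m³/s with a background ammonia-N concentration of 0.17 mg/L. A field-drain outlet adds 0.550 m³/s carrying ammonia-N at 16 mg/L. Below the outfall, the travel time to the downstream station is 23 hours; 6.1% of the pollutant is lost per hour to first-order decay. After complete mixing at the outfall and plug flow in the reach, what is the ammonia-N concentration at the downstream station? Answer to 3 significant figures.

0.438 mg/L

After mixing, C = (4.590·0.1700 + 0.5500·16.00) / 5.140 = 9.580/5.140 = 1.864 mg/L.
6.1%/h lost → k = −ln(1 − 0.061) = 0.06294 h⁻¹.
Applying C = C₀e^(−kt): 1.864 × 0.2351 = 0.4383 mg/L.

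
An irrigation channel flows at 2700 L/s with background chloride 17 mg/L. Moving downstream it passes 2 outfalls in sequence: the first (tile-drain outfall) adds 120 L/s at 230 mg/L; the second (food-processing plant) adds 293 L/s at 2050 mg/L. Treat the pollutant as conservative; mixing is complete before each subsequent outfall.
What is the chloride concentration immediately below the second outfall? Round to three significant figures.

217 mg/L

After outfall 1: Q = 2700 + 120.0 = 2820 L/s; C = (2700·17.00 + 120.0·230.0)/2820 = 26.06 mg/L.
After outfall 2: Q = 2820 + 293.0 = 3113 L/s; C = (2820·26.06 + 293.0·2050)/3113 = 216.6 mg/L.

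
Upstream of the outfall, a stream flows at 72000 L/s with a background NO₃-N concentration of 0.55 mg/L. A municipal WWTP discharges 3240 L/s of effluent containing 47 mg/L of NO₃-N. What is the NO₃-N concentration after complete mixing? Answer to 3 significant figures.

2.55 mg/L

Mass balance: C = (72000·0.5500 + 3240·47.00) / 75240 = 191900/75240 = 2.550 mg/L.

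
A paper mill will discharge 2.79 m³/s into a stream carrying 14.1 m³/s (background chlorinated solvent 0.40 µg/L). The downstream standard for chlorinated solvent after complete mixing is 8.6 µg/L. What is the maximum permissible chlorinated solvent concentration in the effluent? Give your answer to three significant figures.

50.0 µg/L

At the limit, (Qr·Cr + Qe·Cₑ)/(Qr + Qe) = 8.6:
Cₑ = (16.89·8.6 − 14.10·0.4000) / 2.790 = 50.04 µg/L.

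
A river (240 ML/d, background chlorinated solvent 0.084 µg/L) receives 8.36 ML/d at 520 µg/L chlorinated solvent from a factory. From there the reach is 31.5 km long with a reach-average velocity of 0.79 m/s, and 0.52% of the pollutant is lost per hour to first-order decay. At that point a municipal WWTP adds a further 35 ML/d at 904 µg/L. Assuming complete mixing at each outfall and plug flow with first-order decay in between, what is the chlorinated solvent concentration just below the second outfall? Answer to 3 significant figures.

Mixed concentration C = ΣQC/ΣQ = (240.0·0.08400 + 8.360·520.0) / 248.4 = 4367/248.4 = 17.58 µg/L; combined flow 248.4 ML/d.
Travel time t = 31.5·1000 / 0.79 = 39870 s = 11.08 h.
0.52%/h lost → k = −ln(1 − 0.0052) = 0.005214 h⁻¹.
After decay, C = 17.58 × e^(−kt) = 17.58 × 0.9439 = 16.60 µg/L.
Second outfall: C = (248.4·16.60 + 35.00·904.0)/283.4 = 126.2 µg/L.

126 µg/L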